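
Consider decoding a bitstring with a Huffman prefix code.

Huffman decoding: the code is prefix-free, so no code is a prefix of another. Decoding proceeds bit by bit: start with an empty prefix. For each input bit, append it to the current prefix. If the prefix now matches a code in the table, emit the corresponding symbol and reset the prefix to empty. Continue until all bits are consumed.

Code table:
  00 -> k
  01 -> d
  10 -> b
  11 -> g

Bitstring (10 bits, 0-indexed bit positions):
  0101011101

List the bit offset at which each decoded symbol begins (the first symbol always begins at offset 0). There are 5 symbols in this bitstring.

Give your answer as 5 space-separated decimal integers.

Answer: 0 2 4 6 8

Derivation:
Bit 0: prefix='0' (no match yet)
Bit 1: prefix='01' -> emit 'd', reset
Bit 2: prefix='0' (no match yet)
Bit 3: prefix='01' -> emit 'd', reset
Bit 4: prefix='0' (no match yet)
Bit 5: prefix='01' -> emit 'd', reset
Bit 6: prefix='1' (no match yet)
Bit 7: prefix='11' -> emit 'g', reset
Bit 8: prefix='0' (no match yet)
Bit 9: prefix='01' -> emit 'd', reset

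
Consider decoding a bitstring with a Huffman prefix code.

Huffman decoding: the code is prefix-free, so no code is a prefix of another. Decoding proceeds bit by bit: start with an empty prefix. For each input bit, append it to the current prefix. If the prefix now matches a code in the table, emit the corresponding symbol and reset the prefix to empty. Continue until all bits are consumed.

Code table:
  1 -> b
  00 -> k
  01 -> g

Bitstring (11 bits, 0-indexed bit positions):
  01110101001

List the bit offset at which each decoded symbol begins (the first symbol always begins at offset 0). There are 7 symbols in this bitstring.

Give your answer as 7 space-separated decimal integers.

Answer: 0 2 3 4 6 8 10

Derivation:
Bit 0: prefix='0' (no match yet)
Bit 1: prefix='01' -> emit 'g', reset
Bit 2: prefix='1' -> emit 'b', reset
Bit 3: prefix='1' -> emit 'b', reset
Bit 4: prefix='0' (no match yet)
Bit 5: prefix='01' -> emit 'g', reset
Bit 6: prefix='0' (no match yet)
Bit 7: prefix='01' -> emit 'g', reset
Bit 8: prefix='0' (no match yet)
Bit 9: prefix='00' -> emit 'k', reset
Bit 10: prefix='1' -> emit 'b', reset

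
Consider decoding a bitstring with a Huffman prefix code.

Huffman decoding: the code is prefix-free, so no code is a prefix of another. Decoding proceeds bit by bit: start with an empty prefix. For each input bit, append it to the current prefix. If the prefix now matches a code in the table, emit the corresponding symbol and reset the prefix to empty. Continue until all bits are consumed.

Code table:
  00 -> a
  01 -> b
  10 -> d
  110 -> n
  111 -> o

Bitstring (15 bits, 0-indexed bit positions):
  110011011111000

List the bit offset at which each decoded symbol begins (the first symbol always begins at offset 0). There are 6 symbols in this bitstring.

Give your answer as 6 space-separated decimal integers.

Answer: 0 3 5 7 10 13

Derivation:
Bit 0: prefix='1' (no match yet)
Bit 1: prefix='11' (no match yet)
Bit 2: prefix='110' -> emit 'n', reset
Bit 3: prefix='0' (no match yet)
Bit 4: prefix='01' -> emit 'b', reset
Bit 5: prefix='1' (no match yet)
Bit 6: prefix='10' -> emit 'd', reset
Bit 7: prefix='1' (no match yet)
Bit 8: prefix='11' (no match yet)
Bit 9: prefix='111' -> emit 'o', reset
Bit 10: prefix='1' (no match yet)
Bit 11: prefix='11' (no match yet)
Bit 12: prefix='110' -> emit 'n', reset
Bit 13: prefix='0' (no match yet)
Bit 14: prefix='00' -> emit 'a', reset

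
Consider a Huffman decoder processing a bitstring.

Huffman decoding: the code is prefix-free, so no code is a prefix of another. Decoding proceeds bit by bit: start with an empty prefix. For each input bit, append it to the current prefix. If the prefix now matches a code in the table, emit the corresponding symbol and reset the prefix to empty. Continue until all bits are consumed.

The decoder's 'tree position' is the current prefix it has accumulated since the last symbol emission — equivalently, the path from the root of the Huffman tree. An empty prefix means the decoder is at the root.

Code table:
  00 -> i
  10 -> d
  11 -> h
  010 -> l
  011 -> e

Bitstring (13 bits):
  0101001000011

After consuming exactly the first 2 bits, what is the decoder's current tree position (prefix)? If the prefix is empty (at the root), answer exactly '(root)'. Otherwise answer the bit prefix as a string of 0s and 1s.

Bit 0: prefix='0' (no match yet)
Bit 1: prefix='01' (no match yet)

Answer: 01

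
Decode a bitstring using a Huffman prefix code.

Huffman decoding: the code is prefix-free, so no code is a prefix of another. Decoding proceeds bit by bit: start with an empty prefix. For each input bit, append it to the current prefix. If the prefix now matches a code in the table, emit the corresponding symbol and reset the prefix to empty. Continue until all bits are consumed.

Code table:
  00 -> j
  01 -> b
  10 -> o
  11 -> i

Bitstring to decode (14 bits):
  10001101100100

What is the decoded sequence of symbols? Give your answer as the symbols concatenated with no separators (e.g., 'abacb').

Bit 0: prefix='1' (no match yet)
Bit 1: prefix='10' -> emit 'o', reset
Bit 2: prefix='0' (no match yet)
Bit 3: prefix='00' -> emit 'j', reset
Bit 4: prefix='1' (no match yet)
Bit 5: prefix='11' -> emit 'i', reset
Bit 6: prefix='0' (no match yet)
Bit 7: prefix='01' -> emit 'b', reset
Bit 8: prefix='1' (no match yet)
Bit 9: prefix='10' -> emit 'o', reset
Bit 10: prefix='0' (no match yet)
Bit 11: prefix='01' -> emit 'b', reset
Bit 12: prefix='0' (no match yet)
Bit 13: prefix='00' -> emit 'j', reset

Answer: ojibobj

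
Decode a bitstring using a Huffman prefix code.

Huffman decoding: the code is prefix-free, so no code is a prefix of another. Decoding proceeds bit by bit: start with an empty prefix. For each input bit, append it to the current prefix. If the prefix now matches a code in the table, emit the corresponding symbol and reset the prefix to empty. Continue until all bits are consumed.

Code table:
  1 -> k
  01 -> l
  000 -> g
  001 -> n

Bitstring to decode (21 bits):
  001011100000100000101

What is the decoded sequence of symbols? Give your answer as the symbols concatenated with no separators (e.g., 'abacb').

Answer: nlkkgngnl

Derivation:
Bit 0: prefix='0' (no match yet)
Bit 1: prefix='00' (no match yet)
Bit 2: prefix='001' -> emit 'n', reset
Bit 3: prefix='0' (no match yet)
Bit 4: prefix='01' -> emit 'l', reset
Bit 5: prefix='1' -> emit 'k', reset
Bit 6: prefix='1' -> emit 'k', reset
Bit 7: prefix='0' (no match yet)
Bit 8: prefix='00' (no match yet)
Bit 9: prefix='000' -> emit 'g', reset
Bit 10: prefix='0' (no match yet)
Bit 11: prefix='00' (no match yet)
Bit 12: prefix='001' -> emit 'n', reset
Bit 13: prefix='0' (no match yet)
Bit 14: prefix='00' (no match yet)
Bit 15: prefix='000' -> emit 'g', reset
Bit 16: prefix='0' (no match yet)
Bit 17: prefix='00' (no match yet)
Bit 18: prefix='001' -> emit 'n', reset
Bit 19: prefix='0' (no match yet)
Bit 20: prefix='01' -> emit 'l', reset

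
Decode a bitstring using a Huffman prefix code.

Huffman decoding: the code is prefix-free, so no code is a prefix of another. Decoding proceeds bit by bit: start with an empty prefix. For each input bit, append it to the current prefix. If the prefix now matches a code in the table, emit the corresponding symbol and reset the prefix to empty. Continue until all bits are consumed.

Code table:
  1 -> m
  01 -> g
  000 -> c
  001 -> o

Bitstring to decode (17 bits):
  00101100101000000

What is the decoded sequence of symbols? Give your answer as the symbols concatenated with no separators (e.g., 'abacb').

Bit 0: prefix='0' (no match yet)
Bit 1: prefix='00' (no match yet)
Bit 2: prefix='001' -> emit 'o', reset
Bit 3: prefix='0' (no match yet)
Bit 4: prefix='01' -> emit 'g', reset
Bit 5: prefix='1' -> emit 'm', reset
Bit 6: prefix='0' (no match yet)
Bit 7: prefix='00' (no match yet)
Bit 8: prefix='001' -> emit 'o', reset
Bit 9: prefix='0' (no match yet)
Bit 10: prefix='01' -> emit 'g', reset
Bit 11: prefix='0' (no match yet)
Bit 12: prefix='00' (no match yet)
Bit 13: prefix='000' -> emit 'c', reset
Bit 14: prefix='0' (no match yet)
Bit 15: prefix='00' (no match yet)
Bit 16: prefix='000' -> emit 'c', reset

Answer: ogmogcc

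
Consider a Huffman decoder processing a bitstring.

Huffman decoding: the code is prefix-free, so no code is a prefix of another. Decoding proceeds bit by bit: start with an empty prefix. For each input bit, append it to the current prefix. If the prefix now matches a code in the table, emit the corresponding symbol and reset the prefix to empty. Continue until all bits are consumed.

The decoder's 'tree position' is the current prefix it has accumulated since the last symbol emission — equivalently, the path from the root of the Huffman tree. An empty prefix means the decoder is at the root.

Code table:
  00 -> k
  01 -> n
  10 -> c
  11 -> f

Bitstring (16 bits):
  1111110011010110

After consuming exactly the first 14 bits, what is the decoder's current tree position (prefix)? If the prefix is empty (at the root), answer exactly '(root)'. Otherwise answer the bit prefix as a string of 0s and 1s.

Answer: (root)

Derivation:
Bit 0: prefix='1' (no match yet)
Bit 1: prefix='11' -> emit 'f', reset
Bit 2: prefix='1' (no match yet)
Bit 3: prefix='11' -> emit 'f', reset
Bit 4: prefix='1' (no match yet)
Bit 5: prefix='11' -> emit 'f', reset
Bit 6: prefix='0' (no match yet)
Bit 7: prefix='00' -> emit 'k', reset
Bit 8: prefix='1' (no match yet)
Bit 9: prefix='11' -> emit 'f', reset
Bit 10: prefix='0' (no match yet)
Bit 11: prefix='01' -> emit 'n', reset
Bit 12: prefix='0' (no match yet)
Bit 13: prefix='01' -> emit 'n', reset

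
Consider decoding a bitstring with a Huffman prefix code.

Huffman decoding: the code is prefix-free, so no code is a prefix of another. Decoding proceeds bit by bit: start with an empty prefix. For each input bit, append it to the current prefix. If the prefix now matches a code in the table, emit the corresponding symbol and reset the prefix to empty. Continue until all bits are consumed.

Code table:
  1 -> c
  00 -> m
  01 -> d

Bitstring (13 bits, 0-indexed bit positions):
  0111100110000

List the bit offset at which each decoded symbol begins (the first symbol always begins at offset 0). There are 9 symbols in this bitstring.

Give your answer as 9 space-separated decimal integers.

Bit 0: prefix='0' (no match yet)
Bit 1: prefix='01' -> emit 'd', reset
Bit 2: prefix='1' -> emit 'c', reset
Bit 3: prefix='1' -> emit 'c', reset
Bit 4: prefix='1' -> emit 'c', reset
Bit 5: prefix='0' (no match yet)
Bit 6: prefix='00' -> emit 'm', reset
Bit 7: prefix='1' -> emit 'c', reset
Bit 8: prefix='1' -> emit 'c', reset
Bit 9: prefix='0' (no match yet)
Bit 10: prefix='00' -> emit 'm', reset
Bit 11: prefix='0' (no match yet)
Bit 12: prefix='00' -> emit 'm', reset

Answer: 0 2 3 4 5 7 8 9 11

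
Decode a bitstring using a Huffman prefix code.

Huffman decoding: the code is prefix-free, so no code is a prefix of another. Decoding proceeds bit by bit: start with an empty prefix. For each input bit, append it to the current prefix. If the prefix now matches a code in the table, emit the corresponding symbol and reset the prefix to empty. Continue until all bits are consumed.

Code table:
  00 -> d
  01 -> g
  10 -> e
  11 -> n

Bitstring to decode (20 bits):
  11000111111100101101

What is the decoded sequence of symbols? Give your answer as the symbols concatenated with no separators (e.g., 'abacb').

Answer: ndgnnndeng

Derivation:
Bit 0: prefix='1' (no match yet)
Bit 1: prefix='11' -> emit 'n', reset
Bit 2: prefix='0' (no match yet)
Bit 3: prefix='00' -> emit 'd', reset
Bit 4: prefix='0' (no match yet)
Bit 5: prefix='01' -> emit 'g', reset
Bit 6: prefix='1' (no match yet)
Bit 7: prefix='11' -> emit 'n', reset
Bit 8: prefix='1' (no match yet)
Bit 9: prefix='11' -> emit 'n', reset
Bit 10: prefix='1' (no match yet)
Bit 11: prefix='11' -> emit 'n', reset
Bit 12: prefix='0' (no match yet)
Bit 13: prefix='00' -> emit 'd', reset
Bit 14: prefix='1' (no match yet)
Bit 15: prefix='10' -> emit 'e', reset
Bit 16: prefix='1' (no match yet)
Bit 17: prefix='11' -> emit 'n', reset
Bit 18: prefix='0' (no match yet)
Bit 19: prefix='01' -> emit 'g', reset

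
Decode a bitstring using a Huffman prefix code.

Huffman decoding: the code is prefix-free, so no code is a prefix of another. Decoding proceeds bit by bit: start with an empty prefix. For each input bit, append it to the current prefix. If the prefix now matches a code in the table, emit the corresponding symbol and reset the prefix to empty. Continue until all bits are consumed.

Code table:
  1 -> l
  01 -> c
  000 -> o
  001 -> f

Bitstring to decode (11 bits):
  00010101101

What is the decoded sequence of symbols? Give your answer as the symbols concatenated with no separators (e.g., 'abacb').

Answer: olcclc

Derivation:
Bit 0: prefix='0' (no match yet)
Bit 1: prefix='00' (no match yet)
Bit 2: prefix='000' -> emit 'o', reset
Bit 3: prefix='1' -> emit 'l', reset
Bit 4: prefix='0' (no match yet)
Bit 5: prefix='01' -> emit 'c', reset
Bit 6: prefix='0' (no match yet)
Bit 7: prefix='01' -> emit 'c', reset
Bit 8: prefix='1' -> emit 'l', reset
Bit 9: prefix='0' (no match yet)
Bit 10: prefix='01' -> emit 'c', reset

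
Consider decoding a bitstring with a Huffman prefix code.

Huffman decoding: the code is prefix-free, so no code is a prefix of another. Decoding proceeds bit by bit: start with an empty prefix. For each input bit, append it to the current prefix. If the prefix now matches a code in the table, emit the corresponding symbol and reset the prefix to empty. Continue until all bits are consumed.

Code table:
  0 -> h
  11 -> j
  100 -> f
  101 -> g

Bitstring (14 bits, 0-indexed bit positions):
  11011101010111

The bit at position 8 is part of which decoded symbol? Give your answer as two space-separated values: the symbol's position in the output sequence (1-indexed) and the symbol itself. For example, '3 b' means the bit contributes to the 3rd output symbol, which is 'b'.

Bit 0: prefix='1' (no match yet)
Bit 1: prefix='11' -> emit 'j', reset
Bit 2: prefix='0' -> emit 'h', reset
Bit 3: prefix='1' (no match yet)
Bit 4: prefix='11' -> emit 'j', reset
Bit 5: prefix='1' (no match yet)
Bit 6: prefix='10' (no match yet)
Bit 7: prefix='101' -> emit 'g', reset
Bit 8: prefix='0' -> emit 'h', reset
Bit 9: prefix='1' (no match yet)
Bit 10: prefix='10' (no match yet)
Bit 11: prefix='101' -> emit 'g', reset
Bit 12: prefix='1' (no match yet)

Answer: 5 h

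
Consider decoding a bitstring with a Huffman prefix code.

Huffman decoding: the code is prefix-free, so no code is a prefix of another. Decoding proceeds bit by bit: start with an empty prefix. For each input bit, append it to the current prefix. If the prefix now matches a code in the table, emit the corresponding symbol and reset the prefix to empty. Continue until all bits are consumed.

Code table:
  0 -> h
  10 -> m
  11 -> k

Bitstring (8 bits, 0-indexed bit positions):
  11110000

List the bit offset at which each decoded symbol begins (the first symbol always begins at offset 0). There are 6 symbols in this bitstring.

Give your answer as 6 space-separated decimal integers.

Answer: 0 2 4 5 6 7

Derivation:
Bit 0: prefix='1' (no match yet)
Bit 1: prefix='11' -> emit 'k', reset
Bit 2: prefix='1' (no match yet)
Bit 3: prefix='11' -> emit 'k', reset
Bit 4: prefix='0' -> emit 'h', reset
Bit 5: prefix='0' -> emit 'h', reset
Bit 6: prefix='0' -> emit 'h', reset
Bit 7: prefix='0' -> emit 'h', reset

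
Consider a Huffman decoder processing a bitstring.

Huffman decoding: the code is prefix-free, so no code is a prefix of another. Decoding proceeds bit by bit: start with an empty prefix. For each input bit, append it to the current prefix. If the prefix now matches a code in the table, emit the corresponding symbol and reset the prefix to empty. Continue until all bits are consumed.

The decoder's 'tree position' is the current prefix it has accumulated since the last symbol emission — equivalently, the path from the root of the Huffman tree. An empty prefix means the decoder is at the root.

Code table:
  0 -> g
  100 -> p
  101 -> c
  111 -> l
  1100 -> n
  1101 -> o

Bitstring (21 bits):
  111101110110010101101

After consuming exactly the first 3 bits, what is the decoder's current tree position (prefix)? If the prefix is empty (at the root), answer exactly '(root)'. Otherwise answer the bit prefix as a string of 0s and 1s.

Bit 0: prefix='1' (no match yet)
Bit 1: prefix='11' (no match yet)
Bit 2: prefix='111' -> emit 'l', reset

Answer: (root)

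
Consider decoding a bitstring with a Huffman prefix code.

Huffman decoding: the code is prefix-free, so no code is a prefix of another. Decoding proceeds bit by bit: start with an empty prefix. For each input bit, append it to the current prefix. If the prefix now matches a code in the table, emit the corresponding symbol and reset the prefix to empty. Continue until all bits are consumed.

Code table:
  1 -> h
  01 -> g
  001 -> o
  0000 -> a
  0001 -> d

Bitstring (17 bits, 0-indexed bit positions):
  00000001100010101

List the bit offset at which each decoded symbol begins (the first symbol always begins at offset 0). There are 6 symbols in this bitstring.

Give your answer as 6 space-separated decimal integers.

Bit 0: prefix='0' (no match yet)
Bit 1: prefix='00' (no match yet)
Bit 2: prefix='000' (no match yet)
Bit 3: prefix='0000' -> emit 'a', reset
Bit 4: prefix='0' (no match yet)
Bit 5: prefix='00' (no match yet)
Bit 6: prefix='000' (no match yet)
Bit 7: prefix='0001' -> emit 'd', reset
Bit 8: prefix='1' -> emit 'h', reset
Bit 9: prefix='0' (no match yet)
Bit 10: prefix='00' (no match yet)
Bit 11: prefix='000' (no match yet)
Bit 12: prefix='0001' -> emit 'd', reset
Bit 13: prefix='0' (no match yet)
Bit 14: prefix='01' -> emit 'g', reset
Bit 15: prefix='0' (no match yet)
Bit 16: prefix='01' -> emit 'g', reset

Answer: 0 4 8 9 13 15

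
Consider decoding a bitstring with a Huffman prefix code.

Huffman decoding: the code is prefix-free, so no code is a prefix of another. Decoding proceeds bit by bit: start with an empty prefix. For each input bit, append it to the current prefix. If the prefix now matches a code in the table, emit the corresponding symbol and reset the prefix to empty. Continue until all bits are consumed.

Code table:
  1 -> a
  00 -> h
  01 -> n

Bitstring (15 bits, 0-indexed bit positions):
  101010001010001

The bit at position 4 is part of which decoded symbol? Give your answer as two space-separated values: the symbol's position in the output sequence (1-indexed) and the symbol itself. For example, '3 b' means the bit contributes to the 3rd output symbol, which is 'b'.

Answer: 3 n

Derivation:
Bit 0: prefix='1' -> emit 'a', reset
Bit 1: prefix='0' (no match yet)
Bit 2: prefix='01' -> emit 'n', reset
Bit 3: prefix='0' (no match yet)
Bit 4: prefix='01' -> emit 'n', reset
Bit 5: prefix='0' (no match yet)
Bit 6: prefix='00' -> emit 'h', reset
Bit 7: prefix='0' (no match yet)
Bit 8: prefix='01' -> emit 'n', reset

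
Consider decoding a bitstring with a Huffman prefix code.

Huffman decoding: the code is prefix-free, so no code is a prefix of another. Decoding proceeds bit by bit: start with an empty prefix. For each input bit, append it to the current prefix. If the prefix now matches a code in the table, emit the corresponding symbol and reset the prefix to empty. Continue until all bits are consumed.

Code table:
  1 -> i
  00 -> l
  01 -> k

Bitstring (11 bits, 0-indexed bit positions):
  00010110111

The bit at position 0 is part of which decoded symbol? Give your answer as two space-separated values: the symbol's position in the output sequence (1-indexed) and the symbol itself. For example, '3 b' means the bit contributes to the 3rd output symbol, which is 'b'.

Answer: 1 l

Derivation:
Bit 0: prefix='0' (no match yet)
Bit 1: prefix='00' -> emit 'l', reset
Bit 2: prefix='0' (no match yet)
Bit 3: prefix='01' -> emit 'k', reset
Bit 4: prefix='0' (no match yet)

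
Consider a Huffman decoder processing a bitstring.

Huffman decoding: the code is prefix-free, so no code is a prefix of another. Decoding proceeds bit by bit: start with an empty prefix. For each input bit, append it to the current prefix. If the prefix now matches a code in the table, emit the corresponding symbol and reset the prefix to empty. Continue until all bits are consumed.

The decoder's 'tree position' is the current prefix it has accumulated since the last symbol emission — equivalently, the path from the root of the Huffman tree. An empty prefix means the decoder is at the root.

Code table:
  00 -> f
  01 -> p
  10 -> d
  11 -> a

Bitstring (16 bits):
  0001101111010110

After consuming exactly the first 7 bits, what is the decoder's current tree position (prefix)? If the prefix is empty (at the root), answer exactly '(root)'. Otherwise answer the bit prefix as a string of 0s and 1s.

Answer: 1

Derivation:
Bit 0: prefix='0' (no match yet)
Bit 1: prefix='00' -> emit 'f', reset
Bit 2: prefix='0' (no match yet)
Bit 3: prefix='01' -> emit 'p', reset
Bit 4: prefix='1' (no match yet)
Bit 5: prefix='10' -> emit 'd', reset
Bit 6: prefix='1' (no match yet)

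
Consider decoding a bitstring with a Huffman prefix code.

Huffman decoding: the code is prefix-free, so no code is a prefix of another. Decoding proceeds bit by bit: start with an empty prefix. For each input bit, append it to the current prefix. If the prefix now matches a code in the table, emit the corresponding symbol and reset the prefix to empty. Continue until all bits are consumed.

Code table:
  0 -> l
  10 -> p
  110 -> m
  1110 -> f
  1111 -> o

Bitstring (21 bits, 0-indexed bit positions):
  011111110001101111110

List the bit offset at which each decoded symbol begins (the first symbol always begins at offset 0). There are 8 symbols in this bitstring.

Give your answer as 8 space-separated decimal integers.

Answer: 0 1 5 9 10 11 14 18

Derivation:
Bit 0: prefix='0' -> emit 'l', reset
Bit 1: prefix='1' (no match yet)
Bit 2: prefix='11' (no match yet)
Bit 3: prefix='111' (no match yet)
Bit 4: prefix='1111' -> emit 'o', reset
Bit 5: prefix='1' (no match yet)
Bit 6: prefix='11' (no match yet)
Bit 7: prefix='111' (no match yet)
Bit 8: prefix='1110' -> emit 'f', reset
Bit 9: prefix='0' -> emit 'l', reset
Bit 10: prefix='0' -> emit 'l', reset
Bit 11: prefix='1' (no match yet)
Bit 12: prefix='11' (no match yet)
Bit 13: prefix='110' -> emit 'm', reset
Bit 14: prefix='1' (no match yet)
Bit 15: prefix='11' (no match yet)
Bit 16: prefix='111' (no match yet)
Bit 17: prefix='1111' -> emit 'o', reset
Bit 18: prefix='1' (no match yet)
Bit 19: prefix='11' (no match yet)
Bit 20: prefix='110' -> emit 'm', reset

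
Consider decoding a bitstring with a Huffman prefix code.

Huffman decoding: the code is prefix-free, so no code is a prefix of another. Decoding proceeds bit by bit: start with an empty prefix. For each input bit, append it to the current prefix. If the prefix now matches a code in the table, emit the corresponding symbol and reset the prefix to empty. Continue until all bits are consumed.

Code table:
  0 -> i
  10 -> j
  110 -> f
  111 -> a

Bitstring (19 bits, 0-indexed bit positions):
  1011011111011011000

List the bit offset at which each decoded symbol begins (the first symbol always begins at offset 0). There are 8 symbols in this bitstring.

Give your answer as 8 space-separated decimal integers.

Answer: 0 2 5 8 11 14 17 18

Derivation:
Bit 0: prefix='1' (no match yet)
Bit 1: prefix='10' -> emit 'j', reset
Bit 2: prefix='1' (no match yet)
Bit 3: prefix='11' (no match yet)
Bit 4: prefix='110' -> emit 'f', reset
Bit 5: prefix='1' (no match yet)
Bit 6: prefix='11' (no match yet)
Bit 7: prefix='111' -> emit 'a', reset
Bit 8: prefix='1' (no match yet)
Bit 9: prefix='11' (no match yet)
Bit 10: prefix='110' -> emit 'f', reset
Bit 11: prefix='1' (no match yet)
Bit 12: prefix='11' (no match yet)
Bit 13: prefix='110' -> emit 'f', reset
Bit 14: prefix='1' (no match yet)
Bit 15: prefix='11' (no match yet)
Bit 16: prefix='110' -> emit 'f', reset
Bit 17: prefix='0' -> emit 'i', reset
Bit 18: prefix='0' -> emit 'i', reset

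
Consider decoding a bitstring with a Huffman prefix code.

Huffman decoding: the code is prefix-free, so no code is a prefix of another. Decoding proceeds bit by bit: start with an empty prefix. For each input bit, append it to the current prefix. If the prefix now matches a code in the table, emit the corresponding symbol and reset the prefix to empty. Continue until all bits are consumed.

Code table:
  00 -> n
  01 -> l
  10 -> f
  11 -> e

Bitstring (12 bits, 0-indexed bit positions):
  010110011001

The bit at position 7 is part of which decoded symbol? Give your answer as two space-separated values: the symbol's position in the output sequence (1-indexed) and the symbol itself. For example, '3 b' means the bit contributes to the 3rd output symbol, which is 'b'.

Answer: 4 l

Derivation:
Bit 0: prefix='0' (no match yet)
Bit 1: prefix='01' -> emit 'l', reset
Bit 2: prefix='0' (no match yet)
Bit 3: prefix='01' -> emit 'l', reset
Bit 4: prefix='1' (no match yet)
Bit 5: prefix='10' -> emit 'f', reset
Bit 6: prefix='0' (no match yet)
Bit 7: prefix='01' -> emit 'l', reset
Bit 8: prefix='1' (no match yet)
Bit 9: prefix='10' -> emit 'f', reset
Bit 10: prefix='0' (no match yet)
Bit 11: prefix='01' -> emit 'l', reset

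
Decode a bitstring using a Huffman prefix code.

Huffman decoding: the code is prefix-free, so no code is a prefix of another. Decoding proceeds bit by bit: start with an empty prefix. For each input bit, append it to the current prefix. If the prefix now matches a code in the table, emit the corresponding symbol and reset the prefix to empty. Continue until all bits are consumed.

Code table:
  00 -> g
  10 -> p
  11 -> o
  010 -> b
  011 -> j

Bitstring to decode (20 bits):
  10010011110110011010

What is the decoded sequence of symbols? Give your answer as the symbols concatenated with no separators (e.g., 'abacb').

Answer: pbjojgob

Derivation:
Bit 0: prefix='1' (no match yet)
Bit 1: prefix='10' -> emit 'p', reset
Bit 2: prefix='0' (no match yet)
Bit 3: prefix='01' (no match yet)
Bit 4: prefix='010' -> emit 'b', reset
Bit 5: prefix='0' (no match yet)
Bit 6: prefix='01' (no match yet)
Bit 7: prefix='011' -> emit 'j', reset
Bit 8: prefix='1' (no match yet)
Bit 9: prefix='11' -> emit 'o', reset
Bit 10: prefix='0' (no match yet)
Bit 11: prefix='01' (no match yet)
Bit 12: prefix='011' -> emit 'j', reset
Bit 13: prefix='0' (no match yet)
Bit 14: prefix='00' -> emit 'g', reset
Bit 15: prefix='1' (no match yet)
Bit 16: prefix='11' -> emit 'o', reset
Bit 17: prefix='0' (no match yet)
Bit 18: prefix='01' (no match yet)
Bit 19: prefix='010' -> emit 'b', reset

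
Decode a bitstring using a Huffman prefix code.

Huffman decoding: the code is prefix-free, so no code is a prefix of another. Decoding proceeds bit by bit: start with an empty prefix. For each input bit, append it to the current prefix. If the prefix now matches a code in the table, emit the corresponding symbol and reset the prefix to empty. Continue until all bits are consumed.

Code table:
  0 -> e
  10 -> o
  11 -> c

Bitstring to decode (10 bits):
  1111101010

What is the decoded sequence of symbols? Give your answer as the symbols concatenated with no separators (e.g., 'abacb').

Answer: ccooo

Derivation:
Bit 0: prefix='1' (no match yet)
Bit 1: prefix='11' -> emit 'c', reset
Bit 2: prefix='1' (no match yet)
Bit 3: prefix='11' -> emit 'c', reset
Bit 4: prefix='1' (no match yet)
Bit 5: prefix='10' -> emit 'o', reset
Bit 6: prefix='1' (no match yet)
Bit 7: prefix='10' -> emit 'o', reset
Bit 8: prefix='1' (no match yet)
Bit 9: prefix='10' -> emit 'o', reset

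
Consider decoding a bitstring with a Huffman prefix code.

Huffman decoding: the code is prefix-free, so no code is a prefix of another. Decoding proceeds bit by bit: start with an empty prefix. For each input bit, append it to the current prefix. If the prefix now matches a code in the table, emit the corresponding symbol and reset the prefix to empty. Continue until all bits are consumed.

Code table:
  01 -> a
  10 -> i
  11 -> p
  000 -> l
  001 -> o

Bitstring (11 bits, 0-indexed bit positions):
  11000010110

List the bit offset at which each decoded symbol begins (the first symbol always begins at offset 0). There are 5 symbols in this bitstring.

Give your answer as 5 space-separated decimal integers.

Answer: 0 2 5 7 9

Derivation:
Bit 0: prefix='1' (no match yet)
Bit 1: prefix='11' -> emit 'p', reset
Bit 2: prefix='0' (no match yet)
Bit 3: prefix='00' (no match yet)
Bit 4: prefix='000' -> emit 'l', reset
Bit 5: prefix='0' (no match yet)
Bit 6: prefix='01' -> emit 'a', reset
Bit 7: prefix='0' (no match yet)
Bit 8: prefix='01' -> emit 'a', reset
Bit 9: prefix='1' (no match yet)
Bit 10: prefix='10' -> emit 'i', reset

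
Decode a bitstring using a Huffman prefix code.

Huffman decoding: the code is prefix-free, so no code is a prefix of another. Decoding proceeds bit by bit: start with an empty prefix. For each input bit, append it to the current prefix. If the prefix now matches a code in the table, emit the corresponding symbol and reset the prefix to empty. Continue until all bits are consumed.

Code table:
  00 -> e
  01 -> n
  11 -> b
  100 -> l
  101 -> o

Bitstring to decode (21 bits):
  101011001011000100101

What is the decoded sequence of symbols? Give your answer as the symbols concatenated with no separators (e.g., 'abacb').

Answer: onlolneo

Derivation:
Bit 0: prefix='1' (no match yet)
Bit 1: prefix='10' (no match yet)
Bit 2: prefix='101' -> emit 'o', reset
Bit 3: prefix='0' (no match yet)
Bit 4: prefix='01' -> emit 'n', reset
Bit 5: prefix='1' (no match yet)
Bit 6: prefix='10' (no match yet)
Bit 7: prefix='100' -> emit 'l', reset
Bit 8: prefix='1' (no match yet)
Bit 9: prefix='10' (no match yet)
Bit 10: prefix='101' -> emit 'o', reset
Bit 11: prefix='1' (no match yet)
Bit 12: prefix='10' (no match yet)
Bit 13: prefix='100' -> emit 'l', reset
Bit 14: prefix='0' (no match yet)
Bit 15: prefix='01' -> emit 'n', reset
Bit 16: prefix='0' (no match yet)
Bit 17: prefix='00' -> emit 'e', reset
Bit 18: prefix='1' (no match yet)
Bit 19: prefix='10' (no match yet)
Bit 20: prefix='101' -> emit 'o', reset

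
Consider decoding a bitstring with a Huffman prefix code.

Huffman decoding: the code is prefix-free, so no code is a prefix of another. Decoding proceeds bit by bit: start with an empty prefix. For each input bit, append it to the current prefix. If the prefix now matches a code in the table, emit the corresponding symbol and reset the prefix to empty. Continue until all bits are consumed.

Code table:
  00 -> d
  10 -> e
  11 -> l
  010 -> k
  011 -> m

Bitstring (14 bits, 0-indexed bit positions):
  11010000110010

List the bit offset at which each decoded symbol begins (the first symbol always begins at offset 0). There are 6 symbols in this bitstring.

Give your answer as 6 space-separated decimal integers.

Bit 0: prefix='1' (no match yet)
Bit 1: prefix='11' -> emit 'l', reset
Bit 2: prefix='0' (no match yet)
Bit 3: prefix='01' (no match yet)
Bit 4: prefix='010' -> emit 'k', reset
Bit 5: prefix='0' (no match yet)
Bit 6: prefix='00' -> emit 'd', reset
Bit 7: prefix='0' (no match yet)
Bit 8: prefix='01' (no match yet)
Bit 9: prefix='011' -> emit 'm', reset
Bit 10: prefix='0' (no match yet)
Bit 11: prefix='00' -> emit 'd', reset
Bit 12: prefix='1' (no match yet)
Bit 13: prefix='10' -> emit 'e', reset

Answer: 0 2 5 7 10 12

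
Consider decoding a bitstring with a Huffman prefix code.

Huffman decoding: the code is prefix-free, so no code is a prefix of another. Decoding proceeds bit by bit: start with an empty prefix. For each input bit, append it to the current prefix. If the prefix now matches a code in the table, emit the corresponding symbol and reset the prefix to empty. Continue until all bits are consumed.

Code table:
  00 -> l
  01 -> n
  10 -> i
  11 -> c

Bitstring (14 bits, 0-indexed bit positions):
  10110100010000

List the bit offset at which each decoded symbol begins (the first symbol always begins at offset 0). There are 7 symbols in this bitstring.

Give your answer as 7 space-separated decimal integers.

Bit 0: prefix='1' (no match yet)
Bit 1: prefix='10' -> emit 'i', reset
Bit 2: prefix='1' (no match yet)
Bit 3: prefix='11' -> emit 'c', reset
Bit 4: prefix='0' (no match yet)
Bit 5: prefix='01' -> emit 'n', reset
Bit 6: prefix='0' (no match yet)
Bit 7: prefix='00' -> emit 'l', reset
Bit 8: prefix='0' (no match yet)
Bit 9: prefix='01' -> emit 'n', reset
Bit 10: prefix='0' (no match yet)
Bit 11: prefix='00' -> emit 'l', reset
Bit 12: prefix='0' (no match yet)
Bit 13: prefix='00' -> emit 'l', reset

Answer: 0 2 4 6 8 10 12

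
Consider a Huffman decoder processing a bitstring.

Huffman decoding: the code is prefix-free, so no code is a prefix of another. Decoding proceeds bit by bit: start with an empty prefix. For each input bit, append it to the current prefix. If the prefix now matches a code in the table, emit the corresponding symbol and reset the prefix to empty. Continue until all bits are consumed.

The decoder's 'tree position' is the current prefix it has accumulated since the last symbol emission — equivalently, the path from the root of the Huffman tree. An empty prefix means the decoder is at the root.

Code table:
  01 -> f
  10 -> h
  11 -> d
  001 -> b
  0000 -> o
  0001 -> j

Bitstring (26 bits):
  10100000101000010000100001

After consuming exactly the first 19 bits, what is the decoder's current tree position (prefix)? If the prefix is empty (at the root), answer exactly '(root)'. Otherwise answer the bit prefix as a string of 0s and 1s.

Answer: 000

Derivation:
Bit 0: prefix='1' (no match yet)
Bit 1: prefix='10' -> emit 'h', reset
Bit 2: prefix='1' (no match yet)
Bit 3: prefix='10' -> emit 'h', reset
Bit 4: prefix='0' (no match yet)
Bit 5: prefix='00' (no match yet)
Bit 6: prefix='000' (no match yet)
Bit 7: prefix='0000' -> emit 'o', reset
Bit 8: prefix='1' (no match yet)
Bit 9: prefix='10' -> emit 'h', reset
Bit 10: prefix='1' (no match yet)
Bit 11: prefix='10' -> emit 'h', reset
Bit 12: prefix='0' (no match yet)
Bit 13: prefix='00' (no match yet)
Bit 14: prefix='000' (no match yet)
Bit 15: prefix='0001' -> emit 'j', reset
Bit 16: prefix='0' (no match yet)
Bit 17: prefix='00' (no match yet)
Bit 18: prefix='000' (no match yet)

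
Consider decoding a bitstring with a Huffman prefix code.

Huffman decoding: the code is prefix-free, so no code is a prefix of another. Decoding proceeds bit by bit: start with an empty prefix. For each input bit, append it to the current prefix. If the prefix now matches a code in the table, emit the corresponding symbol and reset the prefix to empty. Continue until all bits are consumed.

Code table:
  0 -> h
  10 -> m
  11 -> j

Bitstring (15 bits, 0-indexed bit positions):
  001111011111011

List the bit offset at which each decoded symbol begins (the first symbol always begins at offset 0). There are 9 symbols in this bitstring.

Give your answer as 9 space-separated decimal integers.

Bit 0: prefix='0' -> emit 'h', reset
Bit 1: prefix='0' -> emit 'h', reset
Bit 2: prefix='1' (no match yet)
Bit 3: prefix='11' -> emit 'j', reset
Bit 4: prefix='1' (no match yet)
Bit 5: prefix='11' -> emit 'j', reset
Bit 6: prefix='0' -> emit 'h', reset
Bit 7: prefix='1' (no match yet)
Bit 8: prefix='11' -> emit 'j', reset
Bit 9: prefix='1' (no match yet)
Bit 10: prefix='11' -> emit 'j', reset
Bit 11: prefix='1' (no match yet)
Bit 12: prefix='10' -> emit 'm', reset
Bit 13: prefix='1' (no match yet)
Bit 14: prefix='11' -> emit 'j', reset

Answer: 0 1 2 4 6 7 9 11 13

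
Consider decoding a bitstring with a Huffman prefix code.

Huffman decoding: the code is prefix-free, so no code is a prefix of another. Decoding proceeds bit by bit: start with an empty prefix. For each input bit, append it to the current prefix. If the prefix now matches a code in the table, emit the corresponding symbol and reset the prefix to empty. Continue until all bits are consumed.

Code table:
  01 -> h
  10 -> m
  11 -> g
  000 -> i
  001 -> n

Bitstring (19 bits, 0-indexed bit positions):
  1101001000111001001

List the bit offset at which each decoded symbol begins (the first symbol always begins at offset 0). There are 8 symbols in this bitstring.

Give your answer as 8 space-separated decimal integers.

Bit 0: prefix='1' (no match yet)
Bit 1: prefix='11' -> emit 'g', reset
Bit 2: prefix='0' (no match yet)
Bit 3: prefix='01' -> emit 'h', reset
Bit 4: prefix='0' (no match yet)
Bit 5: prefix='00' (no match yet)
Bit 6: prefix='001' -> emit 'n', reset
Bit 7: prefix='0' (no match yet)
Bit 8: prefix='00' (no match yet)
Bit 9: prefix='000' -> emit 'i', reset
Bit 10: prefix='1' (no match yet)
Bit 11: prefix='11' -> emit 'g', reset
Bit 12: prefix='1' (no match yet)
Bit 13: prefix='10' -> emit 'm', reset
Bit 14: prefix='0' (no match yet)
Bit 15: prefix='01' -> emit 'h', reset
Bit 16: prefix='0' (no match yet)
Bit 17: prefix='00' (no match yet)
Bit 18: prefix='001' -> emit 'n', reset

Answer: 0 2 4 7 10 12 14 16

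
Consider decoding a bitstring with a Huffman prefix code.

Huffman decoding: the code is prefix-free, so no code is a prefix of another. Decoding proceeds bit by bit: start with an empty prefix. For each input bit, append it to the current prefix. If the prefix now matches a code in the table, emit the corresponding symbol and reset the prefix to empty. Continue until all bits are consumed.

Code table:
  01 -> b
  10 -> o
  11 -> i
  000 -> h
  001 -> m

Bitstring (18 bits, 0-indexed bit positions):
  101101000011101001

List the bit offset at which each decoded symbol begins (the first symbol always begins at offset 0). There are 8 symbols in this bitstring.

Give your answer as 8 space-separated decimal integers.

Bit 0: prefix='1' (no match yet)
Bit 1: prefix='10' -> emit 'o', reset
Bit 2: prefix='1' (no match yet)
Bit 3: prefix='11' -> emit 'i', reset
Bit 4: prefix='0' (no match yet)
Bit 5: prefix='01' -> emit 'b', reset
Bit 6: prefix='0' (no match yet)
Bit 7: prefix='00' (no match yet)
Bit 8: prefix='000' -> emit 'h', reset
Bit 9: prefix='0' (no match yet)
Bit 10: prefix='01' -> emit 'b', reset
Bit 11: prefix='1' (no match yet)
Bit 12: prefix='11' -> emit 'i', reset
Bit 13: prefix='0' (no match yet)
Bit 14: prefix='01' -> emit 'b', reset
Bit 15: prefix='0' (no match yet)
Bit 16: prefix='00' (no match yet)
Bit 17: prefix='001' -> emit 'm', reset

Answer: 0 2 4 6 9 11 13 15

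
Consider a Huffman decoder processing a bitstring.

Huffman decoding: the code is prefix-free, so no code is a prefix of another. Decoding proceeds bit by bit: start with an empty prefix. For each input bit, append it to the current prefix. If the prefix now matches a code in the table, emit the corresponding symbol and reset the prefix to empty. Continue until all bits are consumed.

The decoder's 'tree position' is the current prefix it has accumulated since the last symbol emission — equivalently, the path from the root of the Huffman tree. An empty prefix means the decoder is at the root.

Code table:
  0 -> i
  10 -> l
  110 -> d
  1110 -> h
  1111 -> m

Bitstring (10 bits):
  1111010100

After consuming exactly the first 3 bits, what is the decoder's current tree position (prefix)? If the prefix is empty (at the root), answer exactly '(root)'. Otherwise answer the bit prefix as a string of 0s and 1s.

Bit 0: prefix='1' (no match yet)
Bit 1: prefix='11' (no match yet)
Bit 2: prefix='111' (no match yet)

Answer: 111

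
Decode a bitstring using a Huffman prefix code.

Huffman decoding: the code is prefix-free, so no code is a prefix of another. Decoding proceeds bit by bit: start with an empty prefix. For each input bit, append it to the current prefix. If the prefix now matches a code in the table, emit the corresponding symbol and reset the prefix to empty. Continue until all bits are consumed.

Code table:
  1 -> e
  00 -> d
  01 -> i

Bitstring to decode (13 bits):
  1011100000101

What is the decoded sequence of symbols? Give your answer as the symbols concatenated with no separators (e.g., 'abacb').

Answer: eieeddii

Derivation:
Bit 0: prefix='1' -> emit 'e', reset
Bit 1: prefix='0' (no match yet)
Bit 2: prefix='01' -> emit 'i', reset
Bit 3: prefix='1' -> emit 'e', reset
Bit 4: prefix='1' -> emit 'e', reset
Bit 5: prefix='0' (no match yet)
Bit 6: prefix='00' -> emit 'd', reset
Bit 7: prefix='0' (no match yet)
Bit 8: prefix='00' -> emit 'd', reset
Bit 9: prefix='0' (no match yet)
Bit 10: prefix='01' -> emit 'i', reset
Bit 11: prefix='0' (no match yet)
Bit 12: prefix='01' -> emit 'i', reset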